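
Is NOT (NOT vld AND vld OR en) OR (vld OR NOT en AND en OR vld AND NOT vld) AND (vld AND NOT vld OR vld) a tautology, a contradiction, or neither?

NOT (NOT vld AND vld OR en) OR (vld OR NOT en AND en OR vld AND NOT vld) AND (vld AND NOT vld OR vld)
= NOT (NOT vld AND vld OR en) OR (vld OR vld AND NOT vld) AND (vld AND NOT vld OR vld)   — complement / identity
= NOT (NOT vld AND vld OR en) OR vld AND NOT vld OR vld AND vld   — distribution
= NOT (NOT vld AND vld OR en) OR vld   — distribution
= NOT en OR vld   — complement / identity
This depends on en, vld, so it is not a constant.

neither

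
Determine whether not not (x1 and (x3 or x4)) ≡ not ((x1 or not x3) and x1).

No

E1: not not (x1 and (x3 or x4))
    = x1 and (x3 or x4)   (double negation)
E2: not ((x1 or not x3) and x1)
    = not x1   (absorption)
These differ: at x1=0, x3=0, x4=0, E1 = 0 but E2 = 1.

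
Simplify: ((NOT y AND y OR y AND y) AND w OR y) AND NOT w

((NOT y AND y OR y AND y) AND w OR y) AND NOT w
= (y AND w OR y) AND NOT w   [distribution]
= y AND NOT w   [absorption]

y AND NOT w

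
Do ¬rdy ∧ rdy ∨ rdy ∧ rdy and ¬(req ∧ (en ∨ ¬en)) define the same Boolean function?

E1: ¬rdy ∧ rdy ∨ rdy ∧ rdy
    = rdy   [distribution]
E2: ¬(req ∧ (en ∨ ¬en))
    = ¬req   [complement / identity]
These differ: at en=0, rdy=0, req=0, E1 = 0 but E2 = 1.

No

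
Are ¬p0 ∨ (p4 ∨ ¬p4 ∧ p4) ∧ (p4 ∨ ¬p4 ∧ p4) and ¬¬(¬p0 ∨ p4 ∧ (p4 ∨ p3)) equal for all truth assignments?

Yes

E1: ¬p0 ∨ (p4 ∨ ¬p4 ∧ p4) ∧ (p4 ∨ ¬p4 ∧ p4)
    = ¬p0 ∨ p4 ∧ p4 ∨ ¬p4 ∧ p4
    = ¬p0 ∨ p4
E2: ¬¬(¬p0 ∨ p4 ∧ (p4 ∨ p3))
    = ¬¬(¬p0 ∨ p4)
    = ¬p0 ∨ p4
Both reduce to ¬p0 ∨ p4, so they are equivalent.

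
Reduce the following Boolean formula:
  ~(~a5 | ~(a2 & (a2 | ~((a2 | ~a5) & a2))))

a5 & a2

~(~a5 | ~(a2 & (a2 | ~((a2 | ~a5) & a2))))
= ~(~a5 | ~(a2 & (a2 | ~a2)))   (absorption)
= ~(~a5 | ~a2)   (complement / identity)
= a5 & a2   (De Morgan)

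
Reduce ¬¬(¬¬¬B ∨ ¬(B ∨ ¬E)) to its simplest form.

¬B

¬¬(¬¬¬B ∨ ¬(B ∨ ¬E))
= ¬(¬¬B ∧ (B ∨ ¬E))   — De Morgan
= ¬(B ∧ (B ∨ ¬E))   — double negation
= ¬B   — absorption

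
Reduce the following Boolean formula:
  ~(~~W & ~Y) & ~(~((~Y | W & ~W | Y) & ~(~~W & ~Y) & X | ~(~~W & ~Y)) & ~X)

~(~~W & ~Y) & ~(~((~Y | W & ~W | Y) & ~(~~W & ~Y) & X | ~(~~W & ~Y)) & ~X)
= ~(~~W & ~Y) & ~(~((~Y | Y) & ~(~~W & ~Y) & X | ~(~~W & ~Y)) & ~X)   (complement / identity)
= ~(~~W & ~Y) & ~(~(~(~~W & ~Y) & X | ~(~~W & ~Y)) & ~X)   (complement / identity)
= ~(~~W & ~Y) & ~(~~(~~W & ~Y) & ~X)   (absorption)
= ~(~~W & ~Y) & (~(~~W & ~Y) | X)   (De Morgan)
= ~(~~W & ~Y)   (absorption)
= ~W | Y   (De Morgan)

~W | Y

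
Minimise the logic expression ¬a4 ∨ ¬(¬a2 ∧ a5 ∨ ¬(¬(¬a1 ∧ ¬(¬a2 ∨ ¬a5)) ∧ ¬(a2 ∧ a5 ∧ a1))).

¬a4 ∨ ¬a5

¬a4 ∨ ¬(¬a2 ∧ a5 ∨ ¬(¬(¬a1 ∧ ¬(¬a2 ∨ ¬a5)) ∧ ¬(a2 ∧ a5 ∧ a1)))
= ¬a4 ∨ ¬(¬a2 ∧ a5 ∨ ¬(¬(¬a1 ∧ a2 ∧ a5) ∧ ¬(a2 ∧ a5 ∧ a1)))   [De Morgan]
= ¬a4 ∨ ¬(¬a2 ∧ a5 ∨ ¬a1 ∧ a2 ∧ a5 ∨ a2 ∧ a5 ∧ a1)   [De Morgan]
= ¬a4 ∨ ¬(¬a2 ∧ a5 ∨ a2 ∧ a5)   [distribution]
= ¬a4 ∨ ¬a5   [distribution]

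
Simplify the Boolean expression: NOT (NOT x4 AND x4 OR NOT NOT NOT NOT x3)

NOT (NOT x4 AND x4 OR NOT NOT NOT NOT x3)
= NOT NOT NOT NOT NOT x3
= NOT NOT NOT x3
= NOT x3

NOT x3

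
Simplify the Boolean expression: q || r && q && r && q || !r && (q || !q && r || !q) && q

q || r && q && r && q || !r && (q || !q && r || !q) && q
= q || r && q && r && q || !r && (q || !q) && q
= q || r && q && r && q || !r && q
= q || r && q || !r && q
= q || q
= q

q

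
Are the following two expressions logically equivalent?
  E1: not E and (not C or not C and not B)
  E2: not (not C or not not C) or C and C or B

E1: not E and (not C or not C and not B)
    = not E and not C   (absorption)
E2: not (not C or not not C) or C and C or B
    = C and not C or C and C or B   (De Morgan)
    = C or B   (distribution)
These differ: at B=1, C=1, E=1, E1 = 0 but E2 = 1.

No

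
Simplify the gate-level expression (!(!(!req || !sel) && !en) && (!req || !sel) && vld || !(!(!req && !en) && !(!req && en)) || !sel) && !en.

(!(!(!req || !sel) && !en) && (!req || !sel) && vld || !(!(!req && !en) && !(!req && en)) || !sel) && !en
= (!(!(!req || !sel) && !en) && (!req || !sel) && vld || !req && !en || !req && en || !sel) && !en   [De Morgan]
= (!(!(!req || !sel) && !en) && (!req || !sel) && vld || !req || !sel) && !en   [distribution]
= ((!req || !sel || en) && (!req || !sel) && vld || !req || !sel) && !en   [De Morgan]
= ((!req || !sel) && vld || !req || !sel) && !en   [absorption]
= (!req || !sel) && !en   [absorption]

(!req || !sel) && !en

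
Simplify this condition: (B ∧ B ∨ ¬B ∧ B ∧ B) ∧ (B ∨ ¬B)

(B ∧ B ∨ ¬B ∧ B ∧ B) ∧ (B ∨ ¬B)
= B ∧ B ∨ ¬B ∧ B ∧ B   [complement / identity]
= B ∧ B ∨ ¬B ∧ B   [idempotence]
= B   [distribution]

B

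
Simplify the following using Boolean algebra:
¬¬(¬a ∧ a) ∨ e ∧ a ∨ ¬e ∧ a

¬¬(¬a ∧ a) ∨ e ∧ a ∨ ¬e ∧ a
= ¬a ∧ a ∨ e ∧ a ∨ ¬e ∧ a   (double negation)
= ¬a ∧ a ∨ a   (distribution)
= a   (complement / identity)

a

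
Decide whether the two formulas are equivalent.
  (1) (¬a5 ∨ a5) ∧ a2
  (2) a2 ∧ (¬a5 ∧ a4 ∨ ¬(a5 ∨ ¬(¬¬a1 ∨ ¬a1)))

No

E1: (¬a5 ∨ a5) ∧ a2
    = a2   — complement / identity
E2: a2 ∧ (¬a5 ∧ a4 ∨ ¬(a5 ∨ ¬(¬¬a1 ∨ ¬a1)))
    = a2 ∧ (¬a5 ∧ a4 ∨ ¬(a5 ∨ ¬a1 ∧ a1))   — De Morgan
    = a2 ∧ (¬a5 ∧ a4 ∨ ¬a5)   — complement / identity
    = a2 ∧ ¬a5   — absorption
These differ: at a1=0, a2=1, a4=1, a5=1, E1 = 1 but E2 = 0.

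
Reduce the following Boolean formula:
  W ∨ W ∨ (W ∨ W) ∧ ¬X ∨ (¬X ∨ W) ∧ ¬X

W ∨ W ∨ (W ∨ W) ∧ ¬X ∨ (¬X ∨ W) ∧ ¬X
= W ∨ W ∨ (¬X ∨ W) ∧ ¬X   (absorption)
= W ∨ (¬X ∨ W) ∧ ¬X   (idempotence)
= W ∨ ¬X   (absorption)

W ∨ ¬X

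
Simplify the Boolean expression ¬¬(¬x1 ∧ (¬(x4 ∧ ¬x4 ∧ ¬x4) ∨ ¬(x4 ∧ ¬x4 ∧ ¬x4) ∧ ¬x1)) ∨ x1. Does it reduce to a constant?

True

¬¬(¬x1 ∧ (¬(x4 ∧ ¬x4 ∧ ¬x4) ∨ ¬(x4 ∧ ¬x4 ∧ ¬x4) ∧ ¬x1)) ∨ x1
= ¬¬(¬x1 ∧ ¬(x4 ∧ ¬x4 ∧ ¬x4)) ∨ x1   [absorption]
= ¬(x1 ∨ x4 ∧ ¬x4 ∧ ¬x4) ∨ x1   [De Morgan]
= ¬(x1 ∨ x4 ∧ ¬x4) ∨ x1   [idempotence]
= ¬x1 ∨ x1   [complement / identity]
= True   [complement]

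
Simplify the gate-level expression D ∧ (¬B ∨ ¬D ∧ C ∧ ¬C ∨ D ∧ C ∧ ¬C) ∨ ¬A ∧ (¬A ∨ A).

D ∧ (¬B ∨ ¬D ∧ C ∧ ¬C ∨ D ∧ C ∧ ¬C) ∨ ¬A ∧ (¬A ∨ A)
= D ∧ (¬B ∨ C ∧ ¬C) ∨ ¬A ∧ (¬A ∨ A)
= D ∧ ¬B ∨ ¬A ∧ (¬A ∨ A)
= D ∧ ¬B ∨ ¬A

D ∧ ¬B ∨ ¬A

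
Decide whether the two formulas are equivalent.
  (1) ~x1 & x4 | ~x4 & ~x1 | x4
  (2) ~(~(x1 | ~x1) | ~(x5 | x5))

E1: ~x1 & x4 | ~x4 & ~x1 | x4
    = ~x1 & (x4 | ~x4) | x4   [distribution]
    = ~x1 | x4   [complement / identity]
E2: ~(~(x1 | ~x1) | ~(x5 | x5))
    = (x1 | ~x1) & (x5 | x5)   [De Morgan]
    = x5 | x5   [complement / identity]
    = x5   [idempotence]
These differ: at x1=0, x4=1, x5=0, E1 = 1 but E2 = 0.

No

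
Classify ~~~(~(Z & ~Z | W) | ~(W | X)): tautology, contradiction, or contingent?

~~~(~(Z & ~Z | W) | ~(W | X))
= ~~~(~W | ~(W | X))   (complement / identity)
= ~~(W & (W | X))   (De Morgan)
= ~~W   (absorption)
= W   (double negation)
This depends on W, so it is not a constant.

contingent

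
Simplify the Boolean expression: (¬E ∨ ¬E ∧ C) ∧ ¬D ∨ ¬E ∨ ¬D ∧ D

(¬E ∨ ¬E ∧ C) ∧ ¬D ∨ ¬E ∨ ¬D ∧ D
= (¬E ∨ ¬E ∧ C) ∧ ¬D ∨ ¬E   [complement / identity]
= ¬E ∧ ¬D ∨ ¬E   [absorption]
= ¬E   [absorption]

¬E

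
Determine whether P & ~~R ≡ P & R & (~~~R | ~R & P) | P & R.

Yes

E1: P & ~~R
    = P & R   [double negation]
E2: P & R & (~~~R | ~R & P) | P & R
    = P & R & (~R | ~R & P) | P & R   [double negation]
    = P & R & ~R | P & R   [absorption]
    = P & R   [absorption]
Both reduce to P & R, so they are equivalent.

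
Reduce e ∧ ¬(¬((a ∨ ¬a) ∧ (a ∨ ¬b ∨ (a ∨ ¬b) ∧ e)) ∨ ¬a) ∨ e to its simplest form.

e

e ∧ ¬(¬((a ∨ ¬a) ∧ (a ∨ ¬b ∨ (a ∨ ¬b) ∧ e)) ∨ ¬a) ∨ e
= e ∧ ¬(¬((a ∨ ¬a) ∧ (a ∨ ¬b)) ∨ ¬a) ∨ e   [absorption]
= e ∧ (a ∨ ¬a) ∧ (a ∨ ¬b) ∧ a ∨ e   [De Morgan]
= e ∧ (a ∨ ¬b) ∧ a ∨ e   [complement / identity]
= e ∧ a ∨ e   [absorption]
= e   [absorption]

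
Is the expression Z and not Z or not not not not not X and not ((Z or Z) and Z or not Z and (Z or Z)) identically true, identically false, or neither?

Z and not Z or not not not not not X and not ((Z or Z) and Z or not Z and (Z or Z))
= Z and not Z or not not not not not X and not (Z or Z)   (distribution)
= Z and not Z or not not not X and not (Z or Z)   (double negation)
= not not not X and not (Z or Z)   (complement / identity)
= not X and not (Z or Z)   (double negation)
= not X and not Z   (idempotence)
This depends on X, Z, so it is not a constant.

neither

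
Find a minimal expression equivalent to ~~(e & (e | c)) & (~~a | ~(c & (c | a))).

e & (a | ~c)

~~(e & (e | c)) & (~~a | ~(c & (c | a)))
= ~~(e & (e | c)) & (~~a | ~c)
= ~~e & (~~a | ~c)
= ~~e & (a | ~c)
= e & (a | ~c)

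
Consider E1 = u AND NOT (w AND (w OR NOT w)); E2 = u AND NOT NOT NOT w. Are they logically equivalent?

Yes

E1: u AND NOT (w AND (w OR NOT w))
    = u AND NOT w   — complement / identity
E2: u AND NOT NOT NOT w
    = u AND NOT w   — double negation
Both reduce to u AND NOT w, so they are equivalent.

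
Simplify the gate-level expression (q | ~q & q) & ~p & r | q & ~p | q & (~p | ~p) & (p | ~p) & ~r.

q & ~p

(q | ~q & q) & ~p & r | q & ~p | q & (~p | ~p) & (p | ~p) & ~r
= (q | ~q & q) & ~p & r | q & ~p | q & ~p & (p | ~p) & ~r
= q & ~p & r | q & ~p | q & ~p & (p | ~p) & ~r
= q & ~p | q & ~p & (p | ~p) & ~r
= q & ~p | q & ~p & ~r
= q & ~p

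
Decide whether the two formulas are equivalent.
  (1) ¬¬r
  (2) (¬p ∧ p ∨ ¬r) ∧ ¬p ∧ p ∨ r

Yes

E1: ¬¬r
    = r   [double negation]
E2: (¬p ∧ p ∨ ¬r) ∧ ¬p ∧ p ∨ r
    = ¬p ∧ p ∨ r   [absorption]
    = r   [complement / identity]
Both reduce to r, so they are equivalent.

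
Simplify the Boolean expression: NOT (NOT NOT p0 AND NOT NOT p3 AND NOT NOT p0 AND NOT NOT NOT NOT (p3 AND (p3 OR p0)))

NOT (NOT NOT p0 AND NOT NOT p3 AND NOT NOT p0 AND NOT NOT NOT NOT (p3 AND (p3 OR p0)))
= NOT (NOT NOT p0 AND NOT NOT p3 AND NOT NOT p0 AND NOT NOT (p3 AND (p3 OR p0)))   [double negation]
= NOT (NOT NOT p0 AND NOT NOT p3 AND NOT NOT p0 AND NOT NOT p3)   [absorption]
= NOT (NOT NOT p0 AND NOT NOT p3)   [idempotence]
= NOT p0 OR NOT p3   [De Morgan]

NOT p0 OR NOT p3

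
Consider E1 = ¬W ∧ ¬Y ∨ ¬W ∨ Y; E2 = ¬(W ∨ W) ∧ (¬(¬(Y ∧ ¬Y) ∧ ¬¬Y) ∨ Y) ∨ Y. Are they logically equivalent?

E1: ¬W ∧ ¬Y ∨ ¬W ∨ Y
    = ¬W ∨ Y
E2: ¬(W ∨ W) ∧ (¬(¬(Y ∧ ¬Y) ∧ ¬¬Y) ∨ Y) ∨ Y
    = ¬(W ∨ W) ∧ (Y ∧ ¬Y ∨ ¬Y ∨ Y) ∨ Y
    = ¬(W ∨ W) ∧ (¬Y ∨ Y) ∨ Y
    = ¬W ∧ (¬Y ∨ Y) ∨ Y
    = ¬W ∨ Y
Both reduce to ¬W ∨ Y, so they are equivalent.

Yes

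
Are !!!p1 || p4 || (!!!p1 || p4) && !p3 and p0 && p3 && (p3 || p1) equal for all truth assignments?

No

E1: !!!p1 || p4 || (!!!p1 || p4) && !p3
    = !!!p1 || p4   — absorption
    = !p1 || p4   — double negation
E2: p0 && p3 && (p3 || p1)
    = p0 && p3   — absorption
These differ: at p0=0, p1=0, p3=0, p4=1, E1 = 1 but E2 = 0.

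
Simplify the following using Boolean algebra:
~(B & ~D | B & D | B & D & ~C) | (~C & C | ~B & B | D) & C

~(B & ~D | B & D | B & D & ~C) | (~C & C | ~B & B | D) & C
= ~(B & ~D | B & D) | (~C & C | ~B & B | D) & C
= ~B | (~C & C | ~B & B | D) & C
= ~B | (~C & C | D) & C
= ~B | D & C

~B | D & C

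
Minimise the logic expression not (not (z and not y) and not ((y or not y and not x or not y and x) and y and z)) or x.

not (not (z and not y) and not ((y or not y and not x or not y and x) and y and z)) or x
= not (not (z and not y) and not ((y or not y) and y and z)) or x   (distribution)
= not (not (z and not y) and not (y and z)) or x   (complement / identity)
= z and not y or y and z or x   (De Morgan)
= z or x   (distribution)

z or x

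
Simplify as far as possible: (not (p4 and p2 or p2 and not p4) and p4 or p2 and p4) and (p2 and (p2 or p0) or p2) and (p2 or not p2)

(not (p4 and p2 or p2 and not p4) and p4 or p2 and p4) and (p2 and (p2 or p0) or p2) and (p2 or not p2)
= (not p2 and p4 or p2 and p4) and (p2 and (p2 or p0) or p2) and (p2 or not p2)   [distribution]
= (not p2 and p4 or p2 and p4) and (p2 and (p2 or p0) and not p2 or p2)   [distribution]
= p4 and (p2 and (p2 or p0) and not p2 or p2)   [distribution]
= p4 and (p2 and not p2 or p2)   [absorption]
= p4 and p2   [complement / identity]

p4 and p2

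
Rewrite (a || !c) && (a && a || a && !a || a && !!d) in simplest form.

(a || !c) && (a && a || a && !a || a && !!d)
= (a || !c) && (a || a && !!d)   — distribution
= (a || !c) && (a || a && d)   — double negation
= (a || !c) && a   — absorption
= a   — absorption

a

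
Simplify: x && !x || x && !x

x && !x || x && !x
= x && !x   — idempotence
= false   — complement

false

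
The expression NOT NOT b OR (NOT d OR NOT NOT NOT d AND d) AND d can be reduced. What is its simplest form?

b

NOT NOT b OR (NOT d OR NOT NOT NOT d AND d) AND d
= b OR (NOT d OR NOT NOT NOT d AND d) AND d
= b OR (NOT d OR NOT d AND d) AND d
= b OR NOT d AND d
= b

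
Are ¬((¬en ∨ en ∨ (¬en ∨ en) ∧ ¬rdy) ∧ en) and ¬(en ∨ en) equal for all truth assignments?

Yes

E1: ¬((¬en ∨ en ∨ (¬en ∨ en) ∧ ¬rdy) ∧ en)
    = ¬((¬en ∨ en) ∧ en)   [absorption]
    = ¬en   [complement / identity]
E2: ¬(en ∨ en)
    = ¬en   [idempotence]
Both reduce to ¬en, so they are equivalent.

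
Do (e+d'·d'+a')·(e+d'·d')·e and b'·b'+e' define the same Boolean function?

E1: (e+d'·d'+a')·(e+d'·d')·e
    = (e+d'·d')·e   — absorption
    = (e+d')·e   — idempotence
    = e   — absorption
E2: b'·b'+e'
    = b'+e'   — idempotence
These differ: at a=1, b=1, d=1, e=0, E1 = 0 but E2 = 1.

No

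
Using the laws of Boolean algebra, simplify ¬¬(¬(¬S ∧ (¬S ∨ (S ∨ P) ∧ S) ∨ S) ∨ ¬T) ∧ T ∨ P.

¬¬(¬(¬S ∧ (¬S ∨ (S ∨ P) ∧ S) ∨ S) ∨ ¬T) ∧ T ∨ P
= ¬¬(¬(¬S ∧ (¬S ∨ S) ∨ S) ∨ ¬T) ∧ T ∨ P   (absorption)
= ¬¬(¬(¬S ∨ S) ∨ ¬T) ∧ T ∨ P   (complement / identity)
= ¬((¬S ∨ S) ∧ T) ∧ T ∨ P   (De Morgan)
= ¬T ∧ T ∨ P   (complement / identity)
= P   (complement / identity)

P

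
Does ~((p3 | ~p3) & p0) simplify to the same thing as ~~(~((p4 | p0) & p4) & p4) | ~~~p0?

Yes

E1: ~((p3 | ~p3) & p0)
    = ~p0
E2: ~~(~((p4 | p0) & p4) & p4) | ~~~p0
    = ~~(~p4 & p4) | ~~~p0
    = ~p4 & p4 | ~~~p0
    = ~~~p0
    = ~p0
Both reduce to ~p0, so they are equivalent.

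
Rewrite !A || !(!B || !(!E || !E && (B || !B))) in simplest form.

!A || !(!B || !(!E || !E && (B || !B)))
= !A || !(!B || !(!E || !E))
= !A || B && (!E || !E)
= !A || B && !E

!A || B && !E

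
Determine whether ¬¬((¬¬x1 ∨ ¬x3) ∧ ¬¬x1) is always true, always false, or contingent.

¬¬((¬¬x1 ∨ ¬x3) ∧ ¬¬x1)
= ¬¬¬¬x1   (absorption)
= ¬¬x1   (double negation)
= x1   (double negation)
This depends on x1, so it is not a constant.

contingent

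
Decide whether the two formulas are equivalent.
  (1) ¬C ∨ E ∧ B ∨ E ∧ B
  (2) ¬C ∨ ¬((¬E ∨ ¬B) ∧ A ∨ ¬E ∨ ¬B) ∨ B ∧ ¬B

E1: ¬C ∨ E ∧ B ∨ E ∧ B
    = ¬C ∨ E ∧ B   — idempotence
E2: ¬C ∨ ¬((¬E ∨ ¬B) ∧ A ∨ ¬E ∨ ¬B) ∨ B ∧ ¬B
    = ¬C ∨ ¬((¬E ∨ ¬B) ∧ A ∨ ¬E ∨ ¬B)   — complement / identity
    = ¬C ∨ ¬(¬E ∨ ¬B)   — absorption
    = ¬C ∨ E ∧ B   — De Morgan
Both reduce to ¬C ∨ E ∧ B, so they are equivalent.

Yes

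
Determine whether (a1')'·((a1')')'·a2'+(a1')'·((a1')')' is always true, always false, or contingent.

(a1')'·((a1')')'·a2'+(a1')'·((a1')')'
= (a1')'·((a1')')'
= a1·((a1')')'
= a1·a1'
= 0

always false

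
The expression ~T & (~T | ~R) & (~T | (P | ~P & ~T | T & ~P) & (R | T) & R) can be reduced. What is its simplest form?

~T & (~T | ~R) & (~T | (P | ~P & ~T | T & ~P) & (R | T) & R)
= ~T & (~T | (P | ~P & ~T | T & ~P) & (R | T) & R)   — absorption
= ~T & (~T | (P | ~P) & (R | T) & R)   — distribution
= ~T & (~T | (P | ~P) & R)   — absorption
= ~T & (~T | R)   — complement / identity
= ~T   — absorption

~T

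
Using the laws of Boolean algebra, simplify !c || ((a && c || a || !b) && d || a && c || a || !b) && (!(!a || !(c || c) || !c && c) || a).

!c || ((a && c || a || !b) && d || a && c || a || !b) && (!(!a || !(c || c) || !c && c) || a)
= !c || (a && c || a || !b) && (!(!a || !(c || c) || !c && c) || a)   [absorption]
= !c || (a && c || a || !b) && (!(!a || !(c || c)) || a)   [complement / identity]
= !c || (a && c || a || !b) && (a && (c || c) || a)   [De Morgan]
= !c || (a && c || a || !b) && (a && c || a)   [idempotence]
= !c || a && c || a   [absorption]
= !c || a   [absorption]

!c || a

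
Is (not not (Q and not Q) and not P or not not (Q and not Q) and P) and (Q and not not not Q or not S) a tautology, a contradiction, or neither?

(not not (Q and not Q) and not P or not not (Q and not Q) and P) and (Q and not not not Q or not S)
= not not (Q and not Q) and (Q and not not not Q or not S)   — distribution
= not not (Q and not Q) and (Q and not Q or not S)   — double negation
= Q and not Q and (Q and not Q or not S)   — double negation
= Q and not Q   — absorption
= False   — complement

contradiction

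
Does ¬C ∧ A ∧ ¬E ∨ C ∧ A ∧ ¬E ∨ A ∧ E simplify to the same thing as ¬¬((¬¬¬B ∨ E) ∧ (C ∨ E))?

E1: ¬C ∧ A ∧ ¬E ∨ C ∧ A ∧ ¬E ∨ A ∧ E
    = A ∧ ¬E ∨ A ∧ E
    = A
E2: ¬¬((¬¬¬B ∨ E) ∧ (C ∨ E))
    = ¬¬(¬¬¬B ∧ C ∨ E)
    = ¬¬(¬B ∧ C ∨ E)
    = ¬B ∧ C ∨ E
These differ: at A=0, B=0, C=0, E=1, E1 = 0 but E2 = 1.

No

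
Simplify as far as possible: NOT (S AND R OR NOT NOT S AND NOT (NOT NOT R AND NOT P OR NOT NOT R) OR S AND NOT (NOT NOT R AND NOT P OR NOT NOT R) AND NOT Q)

NOT S

NOT (S AND R OR NOT NOT S AND NOT (NOT NOT R AND NOT P OR NOT NOT R) OR S AND NOT (NOT NOT R AND NOT P OR NOT NOT R) AND NOT Q)
= NOT (S AND R OR S AND NOT (NOT NOT R AND NOT P OR NOT NOT R) OR S AND NOT (NOT NOT R AND NOT P OR NOT NOT R) AND NOT Q)
= NOT (S AND R OR S AND NOT (NOT NOT R AND NOT P OR NOT NOT R))
= NOT (S AND R OR S AND NOT NOT NOT R)
= NOT (S AND R OR S AND NOT R)
= NOT S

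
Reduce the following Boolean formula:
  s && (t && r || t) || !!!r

s && t || !r

s && (t && r || t) || !!!r
= s && (t && r || t) || !r   [double negation]
= s && t || !r   [absorption]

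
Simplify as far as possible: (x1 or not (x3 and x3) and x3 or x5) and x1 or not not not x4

(x1 or not (x3 and x3) and x3 or x5) and x1 or not not not x4
= (x1 or not (x3 and x3) and x3 or x5) and x1 or not x4   (double negation)
= (x1 or not x3 and x3 or x5) and x1 or not x4   (idempotence)
= (x1 or x5) and x1 or not x4   (complement / identity)
= x1 or not x4   (absorption)

x1 or not x4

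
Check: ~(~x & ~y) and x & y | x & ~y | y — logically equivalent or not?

E1: ~(~x & ~y)
    = x | y   (De Morgan)
E2: x & y | x & ~y | y
    = x | y   (distribution)
Both reduce to x | y, so they are equivalent.

Yes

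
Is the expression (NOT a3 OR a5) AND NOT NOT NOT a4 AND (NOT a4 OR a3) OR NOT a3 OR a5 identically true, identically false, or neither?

neither

(NOT a3 OR a5) AND NOT NOT NOT a4 AND (NOT a4 OR a3) OR NOT a3 OR a5
= (NOT a3 OR a5) AND NOT a4 AND (NOT a4 OR a3) OR NOT a3 OR a5   (double negation)
= (NOT a3 OR a5) AND NOT a4 OR NOT a3 OR a5   (absorption)
= NOT a3 OR a5   (absorption)
This depends on a3, a5, so it is not a constant.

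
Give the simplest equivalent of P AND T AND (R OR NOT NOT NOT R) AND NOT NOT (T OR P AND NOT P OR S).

P AND T

P AND T AND (R OR NOT NOT NOT R) AND NOT NOT (T OR P AND NOT P OR S)
= P AND T AND (R OR NOT R) AND NOT NOT (T OR P AND NOT P OR S)   [double negation]
= P AND T AND (R OR NOT R) AND NOT NOT (T OR S)   [complement / identity]
= P AND T AND (R OR NOT R) AND (T OR S)   [double negation]
= P AND T AND (T OR S)   [complement / identity]
= P AND T   [absorption]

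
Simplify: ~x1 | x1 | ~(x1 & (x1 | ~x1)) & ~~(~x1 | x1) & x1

1

~x1 | x1 | ~(x1 & (x1 | ~x1)) & ~~(~x1 | x1) & x1
= ~x1 | x1 | ~(x1 & (x1 | ~x1)) & (~x1 | x1) & x1   (double negation)
= ~x1 | x1 | ~(x1 & (x1 | ~x1)) & x1   (complement / identity)
= ~x1 | x1 | ~x1 & x1   (complement / identity)
= ~x1 | x1   (complement / identity)
= 1   (complement)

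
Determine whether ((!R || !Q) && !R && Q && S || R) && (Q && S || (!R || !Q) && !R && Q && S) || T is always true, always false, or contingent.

((!R || !Q) && !R && Q && S || R) && (Q && S || (!R || !Q) && !R && Q && S) || T
= (!R || !Q) && !R && Q && S || R && Q && S || T   (distribution)
= !R && Q && S || R && Q && S || T   (absorption)
= Q && S || T   (distribution)
This depends on Q, S, T, so it is not a constant.

contingent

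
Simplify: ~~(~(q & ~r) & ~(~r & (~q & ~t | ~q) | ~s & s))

r

~~(~(q & ~r) & ~(~r & (~q & ~t | ~q) | ~s & s))
= ~~(~(q & ~r) & ~(~r & (~q & ~t | ~q)))
= ~(q & ~r | ~r & (~q & ~t | ~q))
= ~(q & ~r | ~r & ~q)
= ~~r
= r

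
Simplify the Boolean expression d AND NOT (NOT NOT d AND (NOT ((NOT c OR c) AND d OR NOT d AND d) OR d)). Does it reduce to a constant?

d AND NOT (NOT NOT d AND (NOT ((NOT c OR c) AND d OR NOT d AND d) OR d))
= d AND NOT (NOT NOT d AND (NOT (d OR NOT d AND d) OR d))   (complement / identity)
= d AND NOT (NOT NOT d AND (NOT d OR d))   (complement / identity)
= d AND NOT NOT NOT d   (complement / identity)
= d AND NOT d   (double negation)
= FALSE   (complement)

FALSE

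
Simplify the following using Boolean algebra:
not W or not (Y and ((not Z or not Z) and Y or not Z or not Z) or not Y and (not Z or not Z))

not W or Z

not W or not (Y and ((not Z or not Z) and Y or not Z or not Z) or not Y and (not Z or not Z))
= not W or not (Y and (not Z or not Z) or not Y and (not Z or not Z))   (absorption)
= not W or not (not Z or not Z)   (distribution)
= not W or Z and Z   (De Morgan)
= not W or Z   (idempotence)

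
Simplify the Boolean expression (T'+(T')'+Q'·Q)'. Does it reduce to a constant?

0

(T'+(T')'+Q'·Q)'
= (T'+(T')')'   — complement / identity
= T·T'   — De Morgan
= 0   — complement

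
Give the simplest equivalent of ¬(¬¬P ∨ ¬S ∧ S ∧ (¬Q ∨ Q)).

¬(¬¬P ∨ ¬S ∧ S ∧ (¬Q ∨ Q))
= ¬(¬¬P ∨ ¬S ∧ S)   (complement / identity)
= ¬¬¬P   (complement / identity)
= ¬P   (double negation)

¬P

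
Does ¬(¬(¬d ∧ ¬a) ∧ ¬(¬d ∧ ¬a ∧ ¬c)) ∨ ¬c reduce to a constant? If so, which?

no

¬(¬(¬d ∧ ¬a) ∧ ¬(¬d ∧ ¬a ∧ ¬c)) ∨ ¬c
= ¬d ∧ ¬a ∨ ¬d ∧ ¬a ∧ ¬c ∨ ¬c   — De Morgan
= ¬d ∧ ¬a ∨ ¬c   — absorption
This depends on a, c, d, so it is not a constant.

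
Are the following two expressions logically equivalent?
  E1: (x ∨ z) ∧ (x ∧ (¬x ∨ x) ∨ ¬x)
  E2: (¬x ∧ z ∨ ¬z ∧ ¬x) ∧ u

E1: (x ∨ z) ∧ (x ∧ (¬x ∨ x) ∨ ¬x)
    = (x ∨ z) ∧ (x ∨ ¬x)   — complement / identity
    = x ∨ z   — complement / identity
E2: (¬x ∧ z ∨ ¬z ∧ ¬x) ∧ u
    = ¬x ∧ u   — distribution
These differ: at u=0, x=1, z=0, E1 = 1 but E2 = 0.

No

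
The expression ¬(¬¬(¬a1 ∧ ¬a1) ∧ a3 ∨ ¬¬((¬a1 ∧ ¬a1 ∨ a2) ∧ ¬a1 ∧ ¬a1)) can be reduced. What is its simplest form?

a1

¬(¬¬(¬a1 ∧ ¬a1) ∧ a3 ∨ ¬¬((¬a1 ∧ ¬a1 ∨ a2) ∧ ¬a1 ∧ ¬a1))
= ¬(¬¬(¬a1 ∧ ¬a1) ∧ a3 ∨ ¬¬(¬a1 ∧ ¬a1))
= ¬¬¬(¬a1 ∧ ¬a1)
= ¬(¬a1 ∧ ¬a1)
= a1 ∨ a1
= a1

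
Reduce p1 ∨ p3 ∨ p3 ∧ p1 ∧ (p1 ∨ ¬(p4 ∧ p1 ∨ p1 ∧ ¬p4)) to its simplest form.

p1 ∨ p3 ∨ p3 ∧ p1 ∧ (p1 ∨ ¬(p4 ∧ p1 ∨ p1 ∧ ¬p4))
= p1 ∨ p3 ∨ p3 ∧ p1 ∧ (p1 ∨ ¬p1)   (distribution)
= p1 ∨ p3 ∨ p3 ∧ p1   (complement / identity)
= p1 ∨ p3   (absorption)

p1 ∨ p3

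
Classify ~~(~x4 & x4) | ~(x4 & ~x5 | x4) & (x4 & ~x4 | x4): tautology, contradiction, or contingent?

~~(~x4 & x4) | ~(x4 & ~x5 | x4) & (x4 & ~x4 | x4)
= ~~(~x4 & x4) | ~x4 & (x4 & ~x4 | x4)   (absorption)
= ~~(~x4 & x4) | ~x4 & x4   (complement / identity)
= ~x4 & x4 | ~x4 & x4   (double negation)
= ~x4 & x4   (idempotence)
= 0   (complement)

contradiction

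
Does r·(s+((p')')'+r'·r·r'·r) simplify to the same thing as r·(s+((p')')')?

E1: r·(s+((p')')'+r'·r·r'·r)
    = r·(s+p'+r'·r·r'·r)   [double negation]
    = r·(s+p'+r'·r)   [idempotence]
    = r·(s+p')   [complement / identity]
E2: r·(s+((p')')')
    = r·(s+p')   [double negation]
Both reduce to r·(s+p'), so they are equivalent.

Yes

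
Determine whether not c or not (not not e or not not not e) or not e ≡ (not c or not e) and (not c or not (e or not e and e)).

Yes

E1: not c or not (not not e or not not not e) or not e
    = not c or not e and not not e or not e   — De Morgan
    = not c or not e and e or not e   — double negation
    = not c or not e   — complement / identity
E2: (not c or not e) and (not c or not (e or not e and e))
    = (not c or not e) and (not c or not e)   — complement / identity
    = not c or not e   — idempotence
Both reduce to not c or not e, so they are equivalent.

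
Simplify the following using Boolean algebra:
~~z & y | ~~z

z

~~z & y | ~~z
= ~~z   [absorption]
= z   [double negation]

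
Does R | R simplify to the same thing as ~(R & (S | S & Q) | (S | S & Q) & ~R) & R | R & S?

Yes

E1: R | R
    = R   (idempotence)
E2: ~(R & (S | S & Q) | (S | S & Q) & ~R) & R | R & S
    = ~(S | S & Q) & R | R & S   (distribution)
    = ~S & R | R & S   (absorption)
    = R   (distribution)
Both reduce to R, so they are equivalent.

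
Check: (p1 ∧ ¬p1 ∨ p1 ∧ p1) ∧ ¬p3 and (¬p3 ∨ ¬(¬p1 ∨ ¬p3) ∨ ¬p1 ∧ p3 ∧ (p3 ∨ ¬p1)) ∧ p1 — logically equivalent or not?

No

E1: (p1 ∧ ¬p1 ∨ p1 ∧ p1) ∧ ¬p3
    = p1 ∧ ¬p3
E2: (¬p3 ∨ ¬(¬p1 ∨ ¬p3) ∨ ¬p1 ∧ p3 ∧ (p3 ∨ ¬p1)) ∧ p1
    = (¬p3 ∨ p1 ∧ p3 ∨ ¬p1 ∧ p3 ∧ (p3 ∨ ¬p1)) ∧ p1
    = (¬p3 ∨ p1 ∧ p3 ∨ ¬p1 ∧ p3) ∧ p1
    = (¬p3 ∨ p3) ∧ p1
    = p1
These differ: at p1=1, p3=1, E1 = 0 but E2 = 1.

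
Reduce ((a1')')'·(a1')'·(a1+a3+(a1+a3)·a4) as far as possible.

0

((a1')')'·(a1')'·(a1+a3+(a1+a3)·a4)
= ((a1')')'·a1·(a1+a3+(a1+a3)·a4)
= ((a1')')'·a1·(a1+a3)
= a1'·a1·(a1+a3)
= a1'·a1
= 0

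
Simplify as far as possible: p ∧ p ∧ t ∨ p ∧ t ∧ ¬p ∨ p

p

p ∧ p ∧ t ∨ p ∧ t ∧ ¬p ∨ p
= p ∧ t ∨ p
= p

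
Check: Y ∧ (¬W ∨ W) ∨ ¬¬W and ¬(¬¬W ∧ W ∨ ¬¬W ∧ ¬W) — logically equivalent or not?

E1: Y ∧ (¬W ∨ W) ∨ ¬¬W
    = Y ∧ (¬W ∨ W) ∨ W
    = Y ∨ W
E2: ¬(¬¬W ∧ W ∨ ¬¬W ∧ ¬W)
    = ¬¬¬W
    = ¬W
These differ: at W=1, Y=0, E1 = 1 but E2 = 0.

No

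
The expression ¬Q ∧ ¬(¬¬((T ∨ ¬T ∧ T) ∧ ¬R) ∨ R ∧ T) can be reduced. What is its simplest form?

¬Q ∧ ¬(¬¬((T ∨ ¬T ∧ T) ∧ ¬R) ∨ R ∧ T)
= ¬Q ∧ ¬((T ∨ ¬T ∧ T) ∧ ¬R ∨ R ∧ T)
= ¬Q ∧ ¬(T ∧ ¬R ∨ R ∧ T)
= ¬Q ∧ ¬T

¬Q ∧ ¬T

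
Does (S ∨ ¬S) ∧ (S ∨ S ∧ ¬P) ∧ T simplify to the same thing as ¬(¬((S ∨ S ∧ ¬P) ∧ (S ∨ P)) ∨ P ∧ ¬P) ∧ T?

Yes

E1: (S ∨ ¬S) ∧ (S ∨ S ∧ ¬P) ∧ T
    = (S ∨ ¬S) ∧ S ∧ T
    = S ∧ T
E2: ¬(¬((S ∨ S ∧ ¬P) ∧ (S ∨ P)) ∨ P ∧ ¬P) ∧ T
    = ¬(¬(S ∧ (S ∨ P)) ∨ P ∧ ¬P) ∧ T
    = ¬¬(S ∧ (S ∨ P)) ∧ T
    = ¬¬S ∧ T
    = S ∧ T
Both reduce to S ∧ T, so they are equivalent.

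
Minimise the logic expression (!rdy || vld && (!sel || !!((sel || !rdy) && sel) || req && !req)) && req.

(!rdy || vld && (!sel || !!((sel || !rdy) && sel) || req && !req)) && req
= (!rdy || vld && (!sel || !!sel || req && !req)) && req
= (!rdy || vld && (!sel || sel || req && !req)) && req
= (!rdy || vld && (!sel || sel)) && req
= (!rdy || vld) && req

(!rdy || vld) && req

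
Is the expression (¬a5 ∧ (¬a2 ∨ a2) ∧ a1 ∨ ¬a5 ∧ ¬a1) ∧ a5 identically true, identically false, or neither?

(¬a5 ∧ (¬a2 ∨ a2) ∧ a1 ∨ ¬a5 ∧ ¬a1) ∧ a5
= (¬a5 ∧ a1 ∨ ¬a5 ∧ ¬a1) ∧ a5   (complement / identity)
= ¬a5 ∧ a5   (distribution)
= False   (complement)

identically false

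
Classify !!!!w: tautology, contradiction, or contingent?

!!!!w
= !!w   — double negation
= w   — double negation
This depends on w, so it is not a constant.

contingent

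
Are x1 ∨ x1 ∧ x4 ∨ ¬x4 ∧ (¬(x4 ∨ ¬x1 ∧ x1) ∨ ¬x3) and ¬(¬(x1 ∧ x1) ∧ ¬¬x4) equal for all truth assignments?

Yes

E1: x1 ∨ x1 ∧ x4 ∨ ¬x4 ∧ (¬(x4 ∨ ¬x1 ∧ x1) ∨ ¬x3)
    = x1 ∨ x1 ∧ x4 ∨ ¬x4 ∧ (¬x4 ∨ ¬x3)   (complement / identity)
    = x1 ∨ ¬x4 ∧ (¬x4 ∨ ¬x3)   (absorption)
    = x1 ∨ ¬x4   (absorption)
E2: ¬(¬(x1 ∧ x1) ∧ ¬¬x4)
    = x1 ∧ x1 ∨ ¬x4   (De Morgan)
    = x1 ∨ ¬x4   (idempotence)
Both reduce to x1 ∨ ¬x4, so they are equivalent.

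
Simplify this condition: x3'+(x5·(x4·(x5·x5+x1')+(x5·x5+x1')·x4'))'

x3'+x5'

x3'+(x5·(x4·(x5·x5+x1')+(x5·x5+x1')·x4'))'
= x3'+(x5·(x5·x5+x1'))'
= x3'+(x5·(x5+x1'))'
= x3'+x5'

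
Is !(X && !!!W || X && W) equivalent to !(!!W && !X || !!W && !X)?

No

E1: !(X && !!!W || X && W)
    = !(X && !W || X && W)
    = !X
E2: !(!!W && !X || !!W && !X)
    = !(!!W && !X)
    = !W || X
These differ: at W=1, X=1, E1 = 0 but E2 = 1.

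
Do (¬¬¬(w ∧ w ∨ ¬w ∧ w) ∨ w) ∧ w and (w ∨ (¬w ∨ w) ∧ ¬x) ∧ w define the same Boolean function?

E1: (¬¬¬(w ∧ w ∨ ¬w ∧ w) ∨ w) ∧ w
    = (¬(w ∧ w ∨ ¬w ∧ w) ∨ w) ∧ w
    = (¬w ∨ w) ∧ w
    = w
E2: (w ∨ (¬w ∨ w) ∧ ¬x) ∧ w
    = (w ∨ ¬x) ∧ w
    = w
Both reduce to w, so they are equivalent.

Yes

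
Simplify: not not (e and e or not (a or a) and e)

not not (e and e or not (a or a) and e)
= not not (e and e or not a and e)   — idempotence
= not not (e and (e or not a))   — distribution
= not not e   — absorption
= e   — double negation

e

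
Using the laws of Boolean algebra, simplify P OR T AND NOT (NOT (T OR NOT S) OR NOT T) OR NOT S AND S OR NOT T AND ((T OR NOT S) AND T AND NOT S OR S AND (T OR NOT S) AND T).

P OR T

P OR T AND NOT (NOT (T OR NOT S) OR NOT T) OR NOT S AND S OR NOT T AND ((T OR NOT S) AND T AND NOT S OR S AND (T OR NOT S) AND T)
= P OR T AND NOT (NOT (T OR NOT S) OR NOT T) OR NOT S AND S OR NOT T AND (T OR NOT S) AND T
= P OR T AND NOT (NOT (T OR NOT S) OR NOT T) OR NOT T AND (T OR NOT S) AND T
= P OR T AND (T OR NOT S) AND T OR NOT T AND (T OR NOT S) AND T
= P OR (T OR NOT S) AND T
= P OR T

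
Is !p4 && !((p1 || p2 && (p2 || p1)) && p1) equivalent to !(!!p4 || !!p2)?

E1: !p4 && !((p1 || p2 && (p2 || p1)) && p1)
    = !p4 && !((p1 || p2) && p1)
    = !p4 && !p1
E2: !(!!p4 || !!p2)
    = !p4 && !p2
These differ: at p1=1, p2=0, p4=0, E1 = 0 but E2 = 1.

No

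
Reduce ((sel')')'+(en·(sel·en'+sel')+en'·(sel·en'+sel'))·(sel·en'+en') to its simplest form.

sel'+en'

((sel')')'+(en·(sel·en'+sel')+en'·(sel·en'+sel'))·(sel·en'+en')
= ((sel')')'+(sel·en'+sel')·(sel·en'+en')   — distribution
= sel'+(sel·en'+sel')·(sel·en'+en')   — double negation
= sel'+sel'·en'+sel·en'   — distribution
= sel'+en'   — distribution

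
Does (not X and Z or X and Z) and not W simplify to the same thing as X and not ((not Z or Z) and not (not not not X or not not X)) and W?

E1: (not X and Z or X and Z) and not W
    = Z and not W   — distribution
E2: X and not ((not Z or Z) and not (not not not X or not not X)) and W
    = X and not ((not Z or Z) and not not X and not X) and W   — De Morgan
    = X and not (not not X and not X) and W   — complement / identity
    = X and (not X or X) and W   — De Morgan
    = X and W   — complement / identity
These differ: at W=0, X=0, Z=1, E1 = 1 but E2 = 0.

No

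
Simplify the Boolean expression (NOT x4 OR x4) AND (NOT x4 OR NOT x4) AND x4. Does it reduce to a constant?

FALSE

(NOT x4 OR x4) AND (NOT x4 OR NOT x4) AND x4
= (NOT x4 OR NOT x4) AND x4   — complement / identity
= NOT x4 AND x4   — idempotence
= FALSE   — complement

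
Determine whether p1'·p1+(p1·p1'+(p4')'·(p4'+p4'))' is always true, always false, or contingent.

p1'·p1+(p1·p1'+(p4')'·(p4'+p4'))'
= (p1·p1'+(p4')'·(p4'+p4'))'   [complement / identity]
= (p1·p1'+(p4')'·p4')'   [idempotence]
= ((p4')'·p4')'   [complement / identity]
= p4'+p4   [De Morgan]
= 1   [complement]

always true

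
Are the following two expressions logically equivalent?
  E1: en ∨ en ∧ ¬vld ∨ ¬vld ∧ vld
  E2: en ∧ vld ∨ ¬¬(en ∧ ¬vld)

E1: en ∨ en ∧ ¬vld ∨ ¬vld ∧ vld
    = en ∨ en ∧ ¬vld   [complement / identity]
    = en   [absorption]
E2: en ∧ vld ∨ ¬¬(en ∧ ¬vld)
    = en ∧ vld ∨ en ∧ ¬vld   [double negation]
    = en   [distribution]
Both reduce to en, so they are equivalent.

Yes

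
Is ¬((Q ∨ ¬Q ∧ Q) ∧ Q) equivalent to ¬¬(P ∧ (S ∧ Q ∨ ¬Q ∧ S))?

No

E1: ¬((Q ∨ ¬Q ∧ Q) ∧ Q)
    = ¬(Q ∧ Q)   [complement / identity]
    = ¬Q   [idempotence]
E2: ¬¬(P ∧ (S ∧ Q ∨ ¬Q ∧ S))
    = P ∧ (S ∧ Q ∨ ¬Q ∧ S)   [double negation]
    = P ∧ S   [distribution]
These differ: at P=0, Q=0, S=0, E1 = 1 but E2 = 0.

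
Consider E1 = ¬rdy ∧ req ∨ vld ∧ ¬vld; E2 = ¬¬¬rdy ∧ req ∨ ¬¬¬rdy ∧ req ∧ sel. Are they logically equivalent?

Yes

E1: ¬rdy ∧ req ∨ vld ∧ ¬vld
    = ¬rdy ∧ req   [complement / identity]
E2: ¬¬¬rdy ∧ req ∨ ¬¬¬rdy ∧ req ∧ sel
    = ¬¬¬rdy ∧ req   [absorption]
    = ¬rdy ∧ req   [double negation]
Both reduce to ¬rdy ∧ req, so they are equivalent.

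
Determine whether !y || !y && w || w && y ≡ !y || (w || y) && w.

E1: !y || !y && w || w && y
    = !y || w
E2: !y || (w || y) && w
    = !y || w
Both reduce to !y || w, so they are equivalent.

Yes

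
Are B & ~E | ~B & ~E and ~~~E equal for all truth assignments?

E1: B & ~E | ~B & ~E
    = ~E   [distribution]
E2: ~~~E
    = ~E   [double negation]
Both reduce to ~E, so they are equivalent.

Yes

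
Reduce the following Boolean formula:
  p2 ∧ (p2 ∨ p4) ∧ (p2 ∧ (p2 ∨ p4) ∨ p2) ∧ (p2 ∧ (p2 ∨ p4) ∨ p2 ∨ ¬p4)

p2

p2 ∧ (p2 ∨ p4) ∧ (p2 ∧ (p2 ∨ p4) ∨ p2) ∧ (p2 ∧ (p2 ∨ p4) ∨ p2 ∨ ¬p4)
= p2 ∧ (p2 ∨ p4) ∧ (p2 ∧ (p2 ∨ p4) ∨ p2)   [absorption]
= p2 ∧ (p2 ∨ p4)   [absorption]
= p2   [absorption]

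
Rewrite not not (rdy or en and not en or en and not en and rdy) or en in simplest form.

rdy or en

not not (rdy or en and not en or en and not en and rdy) or en
= not not (rdy or en and not en) or en
= not not rdy or en
= rdy or en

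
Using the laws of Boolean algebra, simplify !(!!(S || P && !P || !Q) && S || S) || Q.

!S || Q

!(!!(S || P && !P || !Q) && S || S) || Q
= !(!!(S || !Q) && S || S) || Q   — complement / identity
= !((S || !Q) && S || S) || Q   — double negation
= !(S || S) || Q   — absorption
= !S || Q   — idempotence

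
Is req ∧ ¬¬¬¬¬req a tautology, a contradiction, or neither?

contradiction

req ∧ ¬¬¬¬¬req
= req ∧ ¬¬¬req   — double negation
= req ∧ ¬req   — double negation
= False   — complement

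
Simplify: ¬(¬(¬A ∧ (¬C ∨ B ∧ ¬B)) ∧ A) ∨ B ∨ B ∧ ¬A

¬A ∨ B

¬(¬(¬A ∧ (¬C ∨ B ∧ ¬B)) ∧ A) ∨ B ∨ B ∧ ¬A
= ¬(¬(¬A ∧ (¬C ∨ B ∧ ¬B)) ∧ A) ∨ B   — absorption
= ¬(¬(¬A ∧ ¬C) ∧ A) ∨ B   — complement / identity
= ¬((A ∨ C) ∧ A) ∨ B   — De Morgan
= ¬A ∨ B   — absorption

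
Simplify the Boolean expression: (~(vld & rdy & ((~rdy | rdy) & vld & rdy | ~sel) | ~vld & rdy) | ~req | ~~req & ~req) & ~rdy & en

(~(vld & rdy & ((~rdy | rdy) & vld & rdy | ~sel) | ~vld & rdy) | ~req | ~~req & ~req) & ~rdy & en
= (~(vld & rdy & (vld & rdy | ~sel) | ~vld & rdy) | ~req | ~~req & ~req) & ~rdy & en   (complement / identity)
= (~(vld & rdy | ~vld & rdy) | ~req | ~~req & ~req) & ~rdy & en   (absorption)
= (~rdy | ~req | ~~req & ~req) & ~rdy & en   (distribution)
= (~rdy | ~req | req & ~req) & ~rdy & en   (double negation)
= (~rdy | ~req) & ~rdy & en   (complement / identity)
= ~rdy & en   (absorption)

~rdy & en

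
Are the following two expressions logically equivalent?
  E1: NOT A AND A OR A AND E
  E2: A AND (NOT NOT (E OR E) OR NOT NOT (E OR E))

Yes

E1: NOT A AND A OR A AND E
    = A AND E   — complement / identity
E2: A AND (NOT NOT (E OR E) OR NOT NOT (E OR E))
    = A AND NOT NOT (E OR E)   — idempotence
    = A AND NOT NOT E   — idempotence
    = A AND E   — double negation
Both reduce to A AND E, so they are equivalent.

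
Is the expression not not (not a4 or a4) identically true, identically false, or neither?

not not (not a4 or a4)
= not a4 or a4   (double negation)
= True   (complement)

identically true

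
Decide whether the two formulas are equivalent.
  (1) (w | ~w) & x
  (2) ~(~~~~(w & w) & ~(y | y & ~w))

E1: (w | ~w) & x
    = x   — complement / identity
E2: ~(~~~~(w & w) & ~(y | y & ~w))
    = ~(~~(w & w) & ~(y | y & ~w))   — double negation
    = ~(~~(w & w) & ~y)   — absorption
    = ~(~~w & ~y)   — idempotence
    = ~w | y   — De Morgan
These differ: at w=0, x=0, y=0, E1 = 0 but E2 = 1.

No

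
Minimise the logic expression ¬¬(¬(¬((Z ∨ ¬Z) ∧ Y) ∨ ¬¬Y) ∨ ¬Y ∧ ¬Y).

¬Y

¬¬(¬(¬((Z ∨ ¬Z) ∧ Y) ∨ ¬¬Y) ∨ ¬Y ∧ ¬Y)
= ¬¬((Z ∨ ¬Z) ∧ Y ∧ ¬Y ∨ ¬Y ∧ ¬Y)
= (Z ∨ ¬Z) ∧ Y ∧ ¬Y ∨ ¬Y ∧ ¬Y
= ((Z ∨ ¬Z) ∧ Y ∨ ¬Y) ∧ ¬Y
= (Y ∨ ¬Y) ∧ ¬Y
= ¬Y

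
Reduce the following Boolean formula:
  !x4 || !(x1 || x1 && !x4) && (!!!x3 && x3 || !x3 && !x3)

!x4 || !(x1 || x1 && !x4) && (!!!x3 && x3 || !x3 && !x3)
= !x4 || !(x1 || x1 && !x4) && (!!!x3 && x3 || !x3)
= !x4 || !x1 && (!!!x3 && x3 || !x3)
= !x4 || !x1 && (!x3 && x3 || !x3)
= !x4 || !x1 && !x3

!x4 || !x1 && !x3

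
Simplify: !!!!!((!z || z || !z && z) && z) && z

!!!!!((!z || z || !z && z) && z) && z
= !!!((!z || z || !z && z) && z) && z   — double negation
= !!!((!z || z) && z) && z   — complement / identity
= !!!z && z   — complement / identity
= !z && z   — double negation
= false   — complement

false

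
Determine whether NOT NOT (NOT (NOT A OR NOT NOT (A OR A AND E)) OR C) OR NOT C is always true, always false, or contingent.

always true

NOT NOT (NOT (NOT A OR NOT NOT (A OR A AND E)) OR C) OR NOT C
= NOT NOT (A AND NOT (A OR A AND E) OR C) OR NOT C   — De Morgan
= A AND NOT (A OR A AND E) OR C OR NOT C   — double negation
= A AND NOT A OR C OR NOT C   — absorption
= C OR NOT C   — complement / identity
= TRUE   — complement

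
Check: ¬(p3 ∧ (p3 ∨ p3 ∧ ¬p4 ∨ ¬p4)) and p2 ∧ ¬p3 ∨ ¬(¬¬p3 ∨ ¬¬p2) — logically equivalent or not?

Yes

E1: ¬(p3 ∧ (p3 ∨ p3 ∧ ¬p4 ∨ ¬p4))
    = ¬(p3 ∧ (p3 ∨ ¬p4))   [absorption]
    = ¬p3   [absorption]
E2: p2 ∧ ¬p3 ∨ ¬(¬¬p3 ∨ ¬¬p2)
    = p2 ∧ ¬p3 ∨ ¬p3 ∧ ¬p2   [De Morgan]
    = ¬p3   [distribution]
Both reduce to ¬p3, so they are equivalent.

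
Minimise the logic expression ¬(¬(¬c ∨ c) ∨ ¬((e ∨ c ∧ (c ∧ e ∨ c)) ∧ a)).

¬(¬(¬c ∨ c) ∨ ¬((e ∨ c ∧ (c ∧ e ∨ c)) ∧ a))
= ¬(¬(¬c ∨ c) ∨ ¬((e ∨ c ∧ c) ∧ a))   (absorption)
= (¬c ∨ c) ∧ (e ∨ c ∧ c) ∧ a   (De Morgan)
= (e ∨ c ∧ c) ∧ a   (complement / identity)
= (e ∨ c) ∧ a   (idempotence)

(e ∨ c) ∧ a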